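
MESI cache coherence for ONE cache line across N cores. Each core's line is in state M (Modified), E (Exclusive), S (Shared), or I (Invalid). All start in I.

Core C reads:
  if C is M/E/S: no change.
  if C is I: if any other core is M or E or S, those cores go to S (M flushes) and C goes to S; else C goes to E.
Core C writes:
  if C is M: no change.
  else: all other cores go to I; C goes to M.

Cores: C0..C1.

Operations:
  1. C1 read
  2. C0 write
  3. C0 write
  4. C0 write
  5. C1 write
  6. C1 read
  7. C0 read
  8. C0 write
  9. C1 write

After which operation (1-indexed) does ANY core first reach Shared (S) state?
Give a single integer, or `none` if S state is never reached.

Answer: 7

Derivation:
Op 1: C1 read [C1 read from I: no other sharers -> C1=E (exclusive)] -> [I,E]
Op 2: C0 write [C0 write: invalidate ['C1=E'] -> C0=M] -> [M,I]
Op 3: C0 write [C0 write: already M (modified), no change] -> [M,I]
Op 4: C0 write [C0 write: already M (modified), no change] -> [M,I]
Op 5: C1 write [C1 write: invalidate ['C0=M'] -> C1=M] -> [I,M]
Op 6: C1 read [C1 read: already in M, no change] -> [I,M]
Op 7: C0 read [C0 read from I: others=['C1=M'] -> C0=S, others downsized to S] -> [S,S]
  -> First S state at op 7; remaining ops need not be traced.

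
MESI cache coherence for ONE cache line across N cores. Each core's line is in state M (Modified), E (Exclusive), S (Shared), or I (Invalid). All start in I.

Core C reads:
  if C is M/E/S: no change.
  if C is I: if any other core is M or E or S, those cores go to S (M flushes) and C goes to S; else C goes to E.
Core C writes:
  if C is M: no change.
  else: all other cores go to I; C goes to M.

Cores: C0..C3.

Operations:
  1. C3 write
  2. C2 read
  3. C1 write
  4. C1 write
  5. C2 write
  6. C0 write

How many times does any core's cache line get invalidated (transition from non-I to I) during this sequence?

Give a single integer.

Op 1: C3 write [C3 write: invalidate none -> C3=M] -> [I,I,I,M] (invalidations this op: 0; running total: 0)
Op 2: C2 read [C2 read from I: others=['C3=M'] -> C2=S, others downsized to S] -> [I,I,S,S] (invalidations this op: 0; running total: 0)
Op 3: C1 write [C1 write: invalidate ['C2=S', 'C3=S'] -> C1=M] -> [I,M,I,I] (invalidations this op: 2; running total: 2)
Op 4: C1 write [C1 write: already M (modified), no change] -> [I,M,I,I] (invalidations this op: 0; running total: 2)
Op 5: C2 write [C2 write: invalidate ['C1=M'] -> C2=M] -> [I,I,M,I] (invalidations this op: 1; running total: 3)
Op 6: C0 write [C0 write: invalidate ['C2=M'] -> C0=M] -> [M,I,I,I] (invalidations this op: 1; running total: 4)

Answer: 4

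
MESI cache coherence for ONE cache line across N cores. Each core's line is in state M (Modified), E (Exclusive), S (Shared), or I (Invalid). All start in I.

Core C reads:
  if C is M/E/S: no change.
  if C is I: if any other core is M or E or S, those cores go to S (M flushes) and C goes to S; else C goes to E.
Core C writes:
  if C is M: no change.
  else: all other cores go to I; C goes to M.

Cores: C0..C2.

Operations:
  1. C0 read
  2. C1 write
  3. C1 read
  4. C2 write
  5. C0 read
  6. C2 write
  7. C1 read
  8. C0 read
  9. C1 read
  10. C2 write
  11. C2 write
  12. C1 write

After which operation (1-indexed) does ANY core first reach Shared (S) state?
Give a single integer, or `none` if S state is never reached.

Op 1: C0 read [C0 read from I: no other sharers -> C0=E (exclusive)] -> [E,I,I]
Op 2: C1 write [C1 write: invalidate ['C0=E'] -> C1=M] -> [I,M,I]
Op 3: C1 read [C1 read: already in M, no change] -> [I,M,I]
Op 4: C2 write [C2 write: invalidate ['C1=M'] -> C2=M] -> [I,I,M]
Op 5: C0 read [C0 read from I: others=['C2=M'] -> C0=S, others downsized to S] -> [S,I,S]
  -> First S state at op 5; remaining ops need not be traced.

Answer: 5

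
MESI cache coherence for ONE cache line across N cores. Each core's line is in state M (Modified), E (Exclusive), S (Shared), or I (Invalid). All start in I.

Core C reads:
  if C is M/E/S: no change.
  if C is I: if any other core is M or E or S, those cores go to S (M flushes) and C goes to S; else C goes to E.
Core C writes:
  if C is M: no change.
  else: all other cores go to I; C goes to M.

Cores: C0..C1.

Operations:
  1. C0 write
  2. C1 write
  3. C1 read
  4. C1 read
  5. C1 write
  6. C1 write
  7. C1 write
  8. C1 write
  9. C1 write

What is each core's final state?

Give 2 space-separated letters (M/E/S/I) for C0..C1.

Answer: I M

Derivation:
Op 1: C0 write [C0 write: invalidate none -> C0=M] -> [M,I]
Op 2: C1 write [C1 write: invalidate ['C0=M'] -> C1=M] -> [I,M]
Op 3: C1 read [C1 read: already in M, no change] -> [I,M]
Op 4: C1 read [C1 read: already in M, no change] -> [I,M]
Op 5: C1 write [C1 write: already M (modified), no change] -> [I,M]
Op 6: C1 write [C1 write: already M (modified), no change] -> [I,M]
Op 7: C1 write [C1 write: already M (modified), no change] -> [I,M]
Op 8: C1 write [C1 write: already M (modified), no change] -> [I,M]
Op 9: C1 write [C1 write: already M (modified), no change] -> [I,M]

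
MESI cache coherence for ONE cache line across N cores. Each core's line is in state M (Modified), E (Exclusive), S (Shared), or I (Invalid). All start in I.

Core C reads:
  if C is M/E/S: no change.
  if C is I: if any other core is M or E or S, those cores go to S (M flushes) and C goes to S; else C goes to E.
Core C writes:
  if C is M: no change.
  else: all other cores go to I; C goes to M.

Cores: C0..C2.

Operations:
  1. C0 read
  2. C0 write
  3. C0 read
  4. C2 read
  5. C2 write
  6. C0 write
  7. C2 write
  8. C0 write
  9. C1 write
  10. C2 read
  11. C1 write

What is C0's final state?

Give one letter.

Answer: I

Derivation:
Op 1: C0 read [C0 read from I: no other sharers -> C0=E (exclusive)] -> [E,I,I]
Op 2: C0 write [C0 write: invalidate none -> C0=M] -> [M,I,I]
Op 3: C0 read [C0 read: already in M, no change] -> [M,I,I]
Op 4: C2 read [C2 read from I: others=['C0=M'] -> C2=S, others downsized to S] -> [S,I,S]
Op 5: C2 write [C2 write: invalidate ['C0=S'] -> C2=M] -> [I,I,M]
Op 6: C0 write [C0 write: invalidate ['C2=M'] -> C0=M] -> [M,I,I]
Op 7: C2 write [C2 write: invalidate ['C0=M'] -> C2=M] -> [I,I,M]
Op 8: C0 write [C0 write: invalidate ['C2=M'] -> C0=M] -> [M,I,I]
Op 9: C1 write [C1 write: invalidate ['C0=M'] -> C1=M] -> [I,M,I]
Op 10: C2 read [C2 read from I: others=['C1=M'] -> C2=S, others downsized to S] -> [I,S,S]
Op 11: C1 write [C1 write: invalidate ['C2=S'] -> C1=M] -> [I,M,I]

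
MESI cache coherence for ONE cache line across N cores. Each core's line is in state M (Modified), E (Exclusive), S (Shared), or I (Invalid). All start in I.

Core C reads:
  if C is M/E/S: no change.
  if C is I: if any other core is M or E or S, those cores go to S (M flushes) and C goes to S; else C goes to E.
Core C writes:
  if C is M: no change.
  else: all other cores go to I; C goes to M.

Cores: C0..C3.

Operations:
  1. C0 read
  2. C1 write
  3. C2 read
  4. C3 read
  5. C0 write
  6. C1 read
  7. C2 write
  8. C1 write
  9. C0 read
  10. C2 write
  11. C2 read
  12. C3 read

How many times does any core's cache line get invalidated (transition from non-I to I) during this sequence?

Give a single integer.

Answer: 9

Derivation:
Op 1: C0 read [C0 read from I: no other sharers -> C0=E (exclusive)] -> [E,I,I,I] (invalidations this op: 0; running total: 0)
Op 2: C1 write [C1 write: invalidate ['C0=E'] -> C1=M] -> [I,M,I,I] (invalidations this op: 1; running total: 1)
Op 3: C2 read [C2 read from I: others=['C1=M'] -> C2=S, others downsized to S] -> [I,S,S,I] (invalidations this op: 0; running total: 1)
Op 4: C3 read [C3 read from I: others=['C1=S', 'C2=S'] -> C3=S, others downsized to S] -> [I,S,S,S] (invalidations this op: 0; running total: 1)
Op 5: C0 write [C0 write: invalidate ['C1=S', 'C2=S', 'C3=S'] -> C0=M] -> [M,I,I,I] (invalidations this op: 3; running total: 4)
Op 6: C1 read [C1 read from I: others=['C0=M'] -> C1=S, others downsized to S] -> [S,S,I,I] (invalidations this op: 0; running total: 4)
Op 7: C2 write [C2 write: invalidate ['C0=S', 'C1=S'] -> C2=M] -> [I,I,M,I] (invalidations this op: 2; running total: 6)
Op 8: C1 write [C1 write: invalidate ['C2=M'] -> C1=M] -> [I,M,I,I] (invalidations this op: 1; running total: 7)
Op 9: C0 read [C0 read from I: others=['C1=M'] -> C0=S, others downsized to S] -> [S,S,I,I] (invalidations this op: 0; running total: 7)
Op 10: C2 write [C2 write: invalidate ['C0=S', 'C1=S'] -> C2=M] -> [I,I,M,I] (invalidations this op: 2; running total: 9)
Op 11: C2 read [C2 read: already in M, no change] -> [I,I,M,I] (invalidations this op: 0; running total: 9)
Op 12: C3 read [C3 read from I: others=['C2=M'] -> C3=S, others downsized to S] -> [I,I,S,S] (invalidations this op: 0; running total: 9)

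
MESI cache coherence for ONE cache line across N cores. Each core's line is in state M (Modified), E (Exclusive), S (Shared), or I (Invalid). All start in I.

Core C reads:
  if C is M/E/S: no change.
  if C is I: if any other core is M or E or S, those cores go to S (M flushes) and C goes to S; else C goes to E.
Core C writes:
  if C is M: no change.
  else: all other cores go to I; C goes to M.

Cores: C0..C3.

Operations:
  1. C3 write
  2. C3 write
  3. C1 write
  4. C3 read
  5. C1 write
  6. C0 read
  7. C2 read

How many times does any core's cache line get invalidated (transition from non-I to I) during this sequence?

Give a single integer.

Answer: 2

Derivation:
Op 1: C3 write [C3 write: invalidate none -> C3=M] -> [I,I,I,M] (invalidations this op: 0; running total: 0)
Op 2: C3 write [C3 write: already M (modified), no change] -> [I,I,I,M] (invalidations this op: 0; running total: 0)
Op 3: C1 write [C1 write: invalidate ['C3=M'] -> C1=M] -> [I,M,I,I] (invalidations this op: 1; running total: 1)
Op 4: C3 read [C3 read from I: others=['C1=M'] -> C3=S, others downsized to S] -> [I,S,I,S] (invalidations this op: 0; running total: 1)
Op 5: C1 write [C1 write: invalidate ['C3=S'] -> C1=M] -> [I,M,I,I] (invalidations this op: 1; running total: 2)
Op 6: C0 read [C0 read from I: others=['C1=M'] -> C0=S, others downsized to S] -> [S,S,I,I] (invalidations this op: 0; running total: 2)
Op 7: C2 read [C2 read from I: others=['C0=S', 'C1=S'] -> C2=S, others downsized to S] -> [S,S,S,I] (invalidations this op: 0; running total: 2)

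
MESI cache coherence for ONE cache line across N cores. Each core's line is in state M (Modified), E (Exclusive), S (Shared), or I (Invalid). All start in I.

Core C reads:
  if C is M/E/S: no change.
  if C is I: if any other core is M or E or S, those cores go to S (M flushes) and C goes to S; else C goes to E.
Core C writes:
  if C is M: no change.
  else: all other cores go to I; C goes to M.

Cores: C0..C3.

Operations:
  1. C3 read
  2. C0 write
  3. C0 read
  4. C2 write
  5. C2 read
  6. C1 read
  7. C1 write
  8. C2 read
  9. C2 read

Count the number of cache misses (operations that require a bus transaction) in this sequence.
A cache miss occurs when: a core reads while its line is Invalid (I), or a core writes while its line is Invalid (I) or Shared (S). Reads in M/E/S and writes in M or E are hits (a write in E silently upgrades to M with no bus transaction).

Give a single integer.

Answer: 6

Derivation:
Op 1: C3 read [C3 read from I: no other sharers -> C3=E (exclusive)] -> [I,I,I,E] [MISS #1: read from I]
Op 2: C0 write [C0 write: invalidate ['C3=E'] -> C0=M] -> [M,I,I,I] [MISS #2: write from I]
Op 3: C0 read [C0 read: already in M, no change] -> [M,I,I,I] [hit: read from M]
Op 4: C2 write [C2 write: invalidate ['C0=M'] -> C2=M] -> [I,I,M,I] [MISS #3: write from I]
Op 5: C2 read [C2 read: already in M, no change] -> [I,I,M,I] [hit: read from M]
Op 6: C1 read [C1 read from I: others=['C2=M'] -> C1=S, others downsized to S] -> [I,S,S,I] [MISS #4: read from I]
Op 7: C1 write [C1 write: invalidate ['C2=S'] -> C1=M] -> [I,M,I,I] [MISS #5: write from S]
Op 8: C2 read [C2 read from I: others=['C1=M'] -> C2=S, others downsized to S] -> [I,S,S,I] [MISS #6: read from I]
Op 9: C2 read [C2 read: already in S, no change] -> [I,S,S,I] [hit: read from S]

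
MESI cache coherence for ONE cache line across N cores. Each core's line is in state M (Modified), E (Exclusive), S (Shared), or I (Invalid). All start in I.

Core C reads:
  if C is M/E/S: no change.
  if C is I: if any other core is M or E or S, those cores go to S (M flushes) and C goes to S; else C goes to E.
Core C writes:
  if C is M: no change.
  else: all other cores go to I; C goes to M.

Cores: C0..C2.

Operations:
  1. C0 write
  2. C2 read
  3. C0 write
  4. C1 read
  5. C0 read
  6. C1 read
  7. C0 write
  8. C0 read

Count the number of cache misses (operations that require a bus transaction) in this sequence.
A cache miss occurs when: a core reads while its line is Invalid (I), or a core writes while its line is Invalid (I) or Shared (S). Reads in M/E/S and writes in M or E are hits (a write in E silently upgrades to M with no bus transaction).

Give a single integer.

Op 1: C0 write [C0 write: invalidate none -> C0=M] -> [M,I,I] [MISS #1: write from I]
Op 2: C2 read [C2 read from I: others=['C0=M'] -> C2=S, others downsized to S] -> [S,I,S] [MISS #2: read from I]
Op 3: C0 write [C0 write: invalidate ['C2=S'] -> C0=M] -> [M,I,I] [MISS #3: write from S]
Op 4: C1 read [C1 read from I: others=['C0=M'] -> C1=S, others downsized to S] -> [S,S,I] [MISS #4: read from I]
Op 5: C0 read [C0 read: already in S, no change] -> [S,S,I] [hit: read from S]
Op 6: C1 read [C1 read: already in S, no change] -> [S,S,I] [hit: read from S]
Op 7: C0 write [C0 write: invalidate ['C1=S'] -> C0=M] -> [M,I,I] [MISS #5: write from S]
Op 8: C0 read [C0 read: already in M, no change] -> [M,I,I] [hit: read from M]

Answer: 5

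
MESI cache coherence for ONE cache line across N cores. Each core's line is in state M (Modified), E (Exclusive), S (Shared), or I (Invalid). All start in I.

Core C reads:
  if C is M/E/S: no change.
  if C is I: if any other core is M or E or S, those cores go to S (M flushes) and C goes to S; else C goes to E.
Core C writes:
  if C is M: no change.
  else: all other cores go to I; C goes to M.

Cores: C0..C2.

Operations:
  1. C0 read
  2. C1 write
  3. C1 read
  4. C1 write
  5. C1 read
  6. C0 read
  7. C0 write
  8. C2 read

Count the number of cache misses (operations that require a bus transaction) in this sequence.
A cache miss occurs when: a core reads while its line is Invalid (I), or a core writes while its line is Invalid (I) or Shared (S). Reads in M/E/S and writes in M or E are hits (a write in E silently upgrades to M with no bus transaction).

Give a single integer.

Op 1: C0 read [C0 read from I: no other sharers -> C0=E (exclusive)] -> [E,I,I] [MISS #1: read from I]
Op 2: C1 write [C1 write: invalidate ['C0=E'] -> C1=M] -> [I,M,I] [MISS #2: write from I]
Op 3: C1 read [C1 read: already in M, no change] -> [I,M,I] [hit: read from M]
Op 4: C1 write [C1 write: already M (modified), no change] -> [I,M,I] [hit: write from M]
Op 5: C1 read [C1 read: already in M, no change] -> [I,M,I] [hit: read from M]
Op 6: C0 read [C0 read from I: others=['C1=M'] -> C0=S, others downsized to S] -> [S,S,I] [MISS #3: read from I]
Op 7: C0 write [C0 write: invalidate ['C1=S'] -> C0=M] -> [M,I,I] [MISS #4: write from S]
Op 8: C2 read [C2 read from I: others=['C0=M'] -> C2=S, others downsized to S] -> [S,I,S] [MISS #5: read from I]

Answer: 5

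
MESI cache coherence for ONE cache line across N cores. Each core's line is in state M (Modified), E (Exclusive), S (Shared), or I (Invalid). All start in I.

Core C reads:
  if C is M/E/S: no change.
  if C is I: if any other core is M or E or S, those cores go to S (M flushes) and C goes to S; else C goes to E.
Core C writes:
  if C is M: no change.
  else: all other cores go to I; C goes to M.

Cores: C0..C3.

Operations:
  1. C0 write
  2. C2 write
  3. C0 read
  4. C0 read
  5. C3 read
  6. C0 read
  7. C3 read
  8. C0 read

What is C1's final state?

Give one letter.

Answer: I

Derivation:
Op 1: C0 write [C0 write: invalidate none -> C0=M] -> [M,I,I,I]
Op 2: C2 write [C2 write: invalidate ['C0=M'] -> C2=M] -> [I,I,M,I]
Op 3: C0 read [C0 read from I: others=['C2=M'] -> C0=S, others downsized to S] -> [S,I,S,I]
Op 4: C0 read [C0 read: already in S, no change] -> [S,I,S,I]
Op 5: C3 read [C3 read from I: others=['C0=S', 'C2=S'] -> C3=S, others downsized to S] -> [S,I,S,S]
Op 6: C0 read [C0 read: already in S, no change] -> [S,I,S,S]
Op 7: C3 read [C3 read: already in S, no change] -> [S,I,S,S]
Op 8: C0 read [C0 read: already in S, no change] -> [S,I,S,S]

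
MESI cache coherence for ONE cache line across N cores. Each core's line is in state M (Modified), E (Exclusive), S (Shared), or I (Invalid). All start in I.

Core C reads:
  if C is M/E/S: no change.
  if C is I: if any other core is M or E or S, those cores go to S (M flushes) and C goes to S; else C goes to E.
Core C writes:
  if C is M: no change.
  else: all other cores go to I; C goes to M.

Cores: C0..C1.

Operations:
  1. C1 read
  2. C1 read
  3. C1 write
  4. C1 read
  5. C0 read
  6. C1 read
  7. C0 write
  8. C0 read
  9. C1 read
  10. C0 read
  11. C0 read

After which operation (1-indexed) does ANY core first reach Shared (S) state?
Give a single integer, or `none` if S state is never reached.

Answer: 5

Derivation:
Op 1: C1 read [C1 read from I: no other sharers -> C1=E (exclusive)] -> [I,E]
Op 2: C1 read [C1 read: already in E, no change] -> [I,E]
Op 3: C1 write [C1 write: invalidate none -> C1=M] -> [I,M]
Op 4: C1 read [C1 read: already in M, no change] -> [I,M]
Op 5: C0 read [C0 read from I: others=['C1=M'] -> C0=S, others downsized to S] -> [S,S]
  -> First S state at op 5; remaining ops need not be traced.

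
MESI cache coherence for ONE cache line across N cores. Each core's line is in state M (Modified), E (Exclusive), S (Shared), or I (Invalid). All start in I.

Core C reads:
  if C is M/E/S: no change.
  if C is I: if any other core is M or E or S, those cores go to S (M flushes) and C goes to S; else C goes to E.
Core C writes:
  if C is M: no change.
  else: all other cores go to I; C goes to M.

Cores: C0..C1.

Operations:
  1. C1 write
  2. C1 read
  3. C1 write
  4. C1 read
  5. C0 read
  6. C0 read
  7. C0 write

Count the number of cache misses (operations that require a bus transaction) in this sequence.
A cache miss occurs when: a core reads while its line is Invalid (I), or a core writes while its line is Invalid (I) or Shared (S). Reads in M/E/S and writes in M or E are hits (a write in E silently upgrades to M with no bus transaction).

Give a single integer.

Answer: 3

Derivation:
Op 1: C1 write [C1 write: invalidate none -> C1=M] -> [I,M] [MISS #1: write from I]
Op 2: C1 read [C1 read: already in M, no change] -> [I,M] [hit: read from M]
Op 3: C1 write [C1 write: already M (modified), no change] -> [I,M] [hit: write from M]
Op 4: C1 read [C1 read: already in M, no change] -> [I,M] [hit: read from M]
Op 5: C0 read [C0 read from I: others=['C1=M'] -> C0=S, others downsized to S] -> [S,S] [MISS #2: read from I]
Op 6: C0 read [C0 read: already in S, no change] -> [S,S] [hit: read from S]
Op 7: C0 write [C0 write: invalidate ['C1=S'] -> C0=M] -> [M,I] [MISS #3: write from S]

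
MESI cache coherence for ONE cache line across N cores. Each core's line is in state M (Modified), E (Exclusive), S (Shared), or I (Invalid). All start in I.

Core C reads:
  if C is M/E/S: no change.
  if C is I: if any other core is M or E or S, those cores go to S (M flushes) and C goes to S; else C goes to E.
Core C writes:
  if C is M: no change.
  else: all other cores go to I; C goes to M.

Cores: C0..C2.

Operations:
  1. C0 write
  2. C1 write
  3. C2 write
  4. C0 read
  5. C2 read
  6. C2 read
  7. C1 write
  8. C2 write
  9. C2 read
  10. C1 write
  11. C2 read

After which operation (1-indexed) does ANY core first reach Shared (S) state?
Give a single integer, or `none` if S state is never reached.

Op 1: C0 write [C0 write: invalidate none -> C0=M] -> [M,I,I]
Op 2: C1 write [C1 write: invalidate ['C0=M'] -> C1=M] -> [I,M,I]
Op 3: C2 write [C2 write: invalidate ['C1=M'] -> C2=M] -> [I,I,M]
Op 4: C0 read [C0 read from I: others=['C2=M'] -> C0=S, others downsized to S] -> [S,I,S]
  -> First S state at op 4; remaining ops need not be traced.

Answer: 4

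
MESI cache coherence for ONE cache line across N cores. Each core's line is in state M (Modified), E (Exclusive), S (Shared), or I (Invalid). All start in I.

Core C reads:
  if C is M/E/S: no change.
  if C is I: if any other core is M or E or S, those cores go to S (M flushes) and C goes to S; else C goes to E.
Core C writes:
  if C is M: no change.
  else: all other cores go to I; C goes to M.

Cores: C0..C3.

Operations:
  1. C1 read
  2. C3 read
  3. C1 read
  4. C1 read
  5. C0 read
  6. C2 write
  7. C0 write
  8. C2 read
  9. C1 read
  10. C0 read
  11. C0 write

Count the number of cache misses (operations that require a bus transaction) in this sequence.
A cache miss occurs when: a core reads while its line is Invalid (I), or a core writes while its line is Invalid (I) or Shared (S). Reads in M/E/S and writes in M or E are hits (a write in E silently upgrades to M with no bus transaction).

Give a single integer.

Op 1: C1 read [C1 read from I: no other sharers -> C1=E (exclusive)] -> [I,E,I,I] [MISS #1: read from I]
Op 2: C3 read [C3 read from I: others=['C1=E'] -> C3=S, others downsized to S] -> [I,S,I,S] [MISS #2: read from I]
Op 3: C1 read [C1 read: already in S, no change] -> [I,S,I,S] [hit: read from S]
Op 4: C1 read [C1 read: already in S, no change] -> [I,S,I,S] [hit: read from S]
Op 5: C0 read [C0 read from I: others=['C1=S', 'C3=S'] -> C0=S, others downsized to S] -> [S,S,I,S] [MISS #3: read from I]
Op 6: C2 write [C2 write: invalidate ['C0=S', 'C1=S', 'C3=S'] -> C2=M] -> [I,I,M,I] [MISS #4: write from I]
Op 7: C0 write [C0 write: invalidate ['C2=M'] -> C0=M] -> [M,I,I,I] [MISS #5: write from I]
Op 8: C2 read [C2 read from I: others=['C0=M'] -> C2=S, others downsized to S] -> [S,I,S,I] [MISS #6: read from I]
Op 9: C1 read [C1 read from I: others=['C0=S', 'C2=S'] -> C1=S, others downsized to S] -> [S,S,S,I] [MISS #7: read from I]
Op 10: C0 read [C0 read: already in S, no change] -> [S,S,S,I] [hit: read from S]
Op 11: C0 write [C0 write: invalidate ['C1=S', 'C2=S'] -> C0=M] -> [M,I,I,I] [MISS #8: write from S]

Answer: 8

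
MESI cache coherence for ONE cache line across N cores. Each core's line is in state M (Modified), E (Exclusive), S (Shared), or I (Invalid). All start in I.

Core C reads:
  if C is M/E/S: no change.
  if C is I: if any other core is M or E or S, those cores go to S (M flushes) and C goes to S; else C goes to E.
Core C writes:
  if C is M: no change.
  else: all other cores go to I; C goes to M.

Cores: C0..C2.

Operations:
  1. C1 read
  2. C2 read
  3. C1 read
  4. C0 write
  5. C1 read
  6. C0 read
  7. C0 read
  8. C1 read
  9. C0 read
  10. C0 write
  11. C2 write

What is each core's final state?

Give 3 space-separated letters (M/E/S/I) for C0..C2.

Answer: I I M

Derivation:
Op 1: C1 read [C1 read from I: no other sharers -> C1=E (exclusive)] -> [I,E,I]
Op 2: C2 read [C2 read from I: others=['C1=E'] -> C2=S, others downsized to S] -> [I,S,S]
Op 3: C1 read [C1 read: already in S, no change] -> [I,S,S]
Op 4: C0 write [C0 write: invalidate ['C1=S', 'C2=S'] -> C0=M] -> [M,I,I]
Op 5: C1 read [C1 read from I: others=['C0=M'] -> C1=S, others downsized to S] -> [S,S,I]
Op 6: C0 read [C0 read: already in S, no change] -> [S,S,I]
Op 7: C0 read [C0 read: already in S, no change] -> [S,S,I]
Op 8: C1 read [C1 read: already in S, no change] -> [S,S,I]
Op 9: C0 read [C0 read: already in S, no change] -> [S,S,I]
Op 10: C0 write [C0 write: invalidate ['C1=S'] -> C0=M] -> [M,I,I]
Op 11: C2 write [C2 write: invalidate ['C0=M'] -> C2=M] -> [I,I,M]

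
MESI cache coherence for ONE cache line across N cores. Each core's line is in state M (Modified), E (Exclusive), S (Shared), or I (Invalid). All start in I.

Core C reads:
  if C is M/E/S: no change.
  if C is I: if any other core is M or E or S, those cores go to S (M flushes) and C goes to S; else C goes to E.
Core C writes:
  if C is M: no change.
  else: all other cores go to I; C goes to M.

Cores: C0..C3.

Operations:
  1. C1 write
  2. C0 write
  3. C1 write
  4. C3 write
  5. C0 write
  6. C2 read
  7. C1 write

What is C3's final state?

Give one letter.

Answer: I

Derivation:
Op 1: C1 write [C1 write: invalidate none -> C1=M] -> [I,M,I,I]
Op 2: C0 write [C0 write: invalidate ['C1=M'] -> C0=M] -> [M,I,I,I]
Op 3: C1 write [C1 write: invalidate ['C0=M'] -> C1=M] -> [I,M,I,I]
Op 4: C3 write [C3 write: invalidate ['C1=M'] -> C3=M] -> [I,I,I,M]
Op 5: C0 write [C0 write: invalidate ['C3=M'] -> C0=M] -> [M,I,I,I]
Op 6: C2 read [C2 read from I: others=['C0=M'] -> C2=S, others downsized to S] -> [S,I,S,I]
Op 7: C1 write [C1 write: invalidate ['C0=S', 'C2=S'] -> C1=M] -> [I,M,I,I]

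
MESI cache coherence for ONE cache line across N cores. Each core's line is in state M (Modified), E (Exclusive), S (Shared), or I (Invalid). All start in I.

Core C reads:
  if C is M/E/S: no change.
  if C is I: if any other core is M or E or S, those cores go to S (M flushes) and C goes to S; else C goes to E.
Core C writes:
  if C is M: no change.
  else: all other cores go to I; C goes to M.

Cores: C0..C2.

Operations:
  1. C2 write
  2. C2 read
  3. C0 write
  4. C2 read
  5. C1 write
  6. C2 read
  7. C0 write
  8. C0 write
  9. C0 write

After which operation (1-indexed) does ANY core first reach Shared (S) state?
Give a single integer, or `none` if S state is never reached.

Op 1: C2 write [C2 write: invalidate none -> C2=M] -> [I,I,M]
Op 2: C2 read [C2 read: already in M, no change] -> [I,I,M]
Op 3: C0 write [C0 write: invalidate ['C2=M'] -> C0=M] -> [M,I,I]
Op 4: C2 read [C2 read from I: others=['C0=M'] -> C2=S, others downsized to S] -> [S,I,S]
  -> First S state at op 4; remaining ops need not be traced.

Answer: 4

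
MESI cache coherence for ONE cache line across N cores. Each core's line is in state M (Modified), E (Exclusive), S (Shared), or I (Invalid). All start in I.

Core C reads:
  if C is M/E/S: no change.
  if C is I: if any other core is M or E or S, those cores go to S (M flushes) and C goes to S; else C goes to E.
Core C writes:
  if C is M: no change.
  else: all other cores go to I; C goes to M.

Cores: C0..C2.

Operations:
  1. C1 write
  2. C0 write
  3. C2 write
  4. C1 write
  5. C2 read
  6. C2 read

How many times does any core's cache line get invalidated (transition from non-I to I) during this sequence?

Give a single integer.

Op 1: C1 write [C1 write: invalidate none -> C1=M] -> [I,M,I] (invalidations this op: 0; running total: 0)
Op 2: C0 write [C0 write: invalidate ['C1=M'] -> C0=M] -> [M,I,I] (invalidations this op: 1; running total: 1)
Op 3: C2 write [C2 write: invalidate ['C0=M'] -> C2=M] -> [I,I,M] (invalidations this op: 1; running total: 2)
Op 4: C1 write [C1 write: invalidate ['C2=M'] -> C1=M] -> [I,M,I] (invalidations this op: 1; running total: 3)
Op 5: C2 read [C2 read from I: others=['C1=M'] -> C2=S, others downsized to S] -> [I,S,S] (invalidations this op: 0; running total: 3)
Op 6: C2 read [C2 read: already in S, no change] -> [I,S,S] (invalidations this op: 0; running total: 3)

Answer: 3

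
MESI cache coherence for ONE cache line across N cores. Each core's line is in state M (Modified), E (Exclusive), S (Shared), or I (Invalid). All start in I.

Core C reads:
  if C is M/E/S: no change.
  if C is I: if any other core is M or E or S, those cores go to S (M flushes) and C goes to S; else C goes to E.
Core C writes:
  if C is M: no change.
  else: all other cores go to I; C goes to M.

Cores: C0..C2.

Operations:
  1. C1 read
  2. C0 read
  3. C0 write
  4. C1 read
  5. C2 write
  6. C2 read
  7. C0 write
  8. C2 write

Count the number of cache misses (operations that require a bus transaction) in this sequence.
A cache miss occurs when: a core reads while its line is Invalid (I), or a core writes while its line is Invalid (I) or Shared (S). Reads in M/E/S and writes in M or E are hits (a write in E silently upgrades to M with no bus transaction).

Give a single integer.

Op 1: C1 read [C1 read from I: no other sharers -> C1=E (exclusive)] -> [I,E,I] [MISS #1: read from I]
Op 2: C0 read [C0 read from I: others=['C1=E'] -> C0=S, others downsized to S] -> [S,S,I] [MISS #2: read from I]
Op 3: C0 write [C0 write: invalidate ['C1=S'] -> C0=M] -> [M,I,I] [MISS #3: write from S]
Op 4: C1 read [C1 read from I: others=['C0=M'] -> C1=S, others downsized to S] -> [S,S,I] [MISS #4: read from I]
Op 5: C2 write [C2 write: invalidate ['C0=S', 'C1=S'] -> C2=M] -> [I,I,M] [MISS #5: write from I]
Op 6: C2 read [C2 read: already in M, no change] -> [I,I,M] [hit: read from M]
Op 7: C0 write [C0 write: invalidate ['C2=M'] -> C0=M] -> [M,I,I] [MISS #6: write from I]
Op 8: C2 write [C2 write: invalidate ['C0=M'] -> C2=M] -> [I,I,M] [MISS #7: write from I]

Answer: 7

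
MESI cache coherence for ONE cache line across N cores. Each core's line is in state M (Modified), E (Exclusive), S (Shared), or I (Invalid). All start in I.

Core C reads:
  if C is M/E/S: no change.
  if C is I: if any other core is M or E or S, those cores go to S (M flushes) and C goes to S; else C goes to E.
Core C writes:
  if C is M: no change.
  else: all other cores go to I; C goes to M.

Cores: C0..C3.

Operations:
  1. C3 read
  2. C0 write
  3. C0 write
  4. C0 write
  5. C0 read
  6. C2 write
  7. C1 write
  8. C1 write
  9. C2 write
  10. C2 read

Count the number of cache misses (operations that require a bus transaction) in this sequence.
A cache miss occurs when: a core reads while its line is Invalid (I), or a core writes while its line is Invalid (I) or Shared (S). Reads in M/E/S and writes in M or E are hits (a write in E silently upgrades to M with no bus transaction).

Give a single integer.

Op 1: C3 read [C3 read from I: no other sharers -> C3=E (exclusive)] -> [I,I,I,E] [MISS #1: read from I]
Op 2: C0 write [C0 write: invalidate ['C3=E'] -> C0=M] -> [M,I,I,I] [MISS #2: write from I]
Op 3: C0 write [C0 write: already M (modified), no change] -> [M,I,I,I] [hit: write from M]
Op 4: C0 write [C0 write: already M (modified), no change] -> [M,I,I,I] [hit: write from M]
Op 5: C0 read [C0 read: already in M, no change] -> [M,I,I,I] [hit: read from M]
Op 6: C2 write [C2 write: invalidate ['C0=M'] -> C2=M] -> [I,I,M,I] [MISS #3: write from I]
Op 7: C1 write [C1 write: invalidate ['C2=M'] -> C1=M] -> [I,M,I,I] [MISS #4: write from I]
Op 8: C1 write [C1 write: already M (modified), no change] -> [I,M,I,I] [hit: write from M]
Op 9: C2 write [C2 write: invalidate ['C1=M'] -> C2=M] -> [I,I,M,I] [MISS #5: write from I]
Op 10: C2 read [C2 read: already in M, no change] -> [I,I,M,I] [hit: read from M]

Answer: 5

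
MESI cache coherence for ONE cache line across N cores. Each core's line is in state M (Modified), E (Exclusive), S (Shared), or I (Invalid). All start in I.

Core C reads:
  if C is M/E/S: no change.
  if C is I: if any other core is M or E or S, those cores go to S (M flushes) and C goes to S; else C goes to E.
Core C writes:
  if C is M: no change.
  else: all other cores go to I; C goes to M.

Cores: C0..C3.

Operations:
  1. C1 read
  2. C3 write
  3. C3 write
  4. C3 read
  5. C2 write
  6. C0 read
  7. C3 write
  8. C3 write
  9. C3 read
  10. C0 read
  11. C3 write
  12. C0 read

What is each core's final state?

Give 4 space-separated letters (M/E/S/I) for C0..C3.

Op 1: C1 read [C1 read from I: no other sharers -> C1=E (exclusive)] -> [I,E,I,I]
Op 2: C3 write [C3 write: invalidate ['C1=E'] -> C3=M] -> [I,I,I,M]
Op 3: C3 write [C3 write: already M (modified), no change] -> [I,I,I,M]
Op 4: C3 read [C3 read: already in M, no change] -> [I,I,I,M]
Op 5: C2 write [C2 write: invalidate ['C3=M'] -> C2=M] -> [I,I,M,I]
Op 6: C0 read [C0 read from I: others=['C2=M'] -> C0=S, others downsized to S] -> [S,I,S,I]
Op 7: C3 write [C3 write: invalidate ['C0=S', 'C2=S'] -> C3=M] -> [I,I,I,M]
Op 8: C3 write [C3 write: already M (modified), no change] -> [I,I,I,M]
Op 9: C3 read [C3 read: already in M, no change] -> [I,I,I,M]
Op 10: C0 read [C0 read from I: others=['C3=M'] -> C0=S, others downsized to S] -> [S,I,I,S]
Op 11: C3 write [C3 write: invalidate ['C0=S'] -> C3=M] -> [I,I,I,M]
Op 12: C0 read [C0 read from I: others=['C3=M'] -> C0=S, others downsized to S] -> [S,I,I,S]

Answer: S I I S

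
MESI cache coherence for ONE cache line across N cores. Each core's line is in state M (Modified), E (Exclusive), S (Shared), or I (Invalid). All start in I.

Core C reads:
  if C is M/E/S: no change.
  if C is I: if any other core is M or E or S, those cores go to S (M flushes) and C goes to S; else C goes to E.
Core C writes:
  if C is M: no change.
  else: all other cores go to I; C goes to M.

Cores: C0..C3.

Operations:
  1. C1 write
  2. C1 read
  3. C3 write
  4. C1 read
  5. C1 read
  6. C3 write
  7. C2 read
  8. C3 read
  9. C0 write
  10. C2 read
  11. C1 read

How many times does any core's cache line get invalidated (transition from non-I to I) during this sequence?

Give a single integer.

Op 1: C1 write [C1 write: invalidate none -> C1=M] -> [I,M,I,I] (invalidations this op: 0; running total: 0)
Op 2: C1 read [C1 read: already in M, no change] -> [I,M,I,I] (invalidations this op: 0; running total: 0)
Op 3: C3 write [C3 write: invalidate ['C1=M'] -> C3=M] -> [I,I,I,M] (invalidations this op: 1; running total: 1)
Op 4: C1 read [C1 read from I: others=['C3=M'] -> C1=S, others downsized to S] -> [I,S,I,S] (invalidations this op: 0; running total: 1)
Op 5: C1 read [C1 read: already in S, no change] -> [I,S,I,S] (invalidations this op: 0; running total: 1)
Op 6: C3 write [C3 write: invalidate ['C1=S'] -> C3=M] -> [I,I,I,M] (invalidations this op: 1; running total: 2)
Op 7: C2 read [C2 read from I: others=['C3=M'] -> C2=S, others downsized to S] -> [I,I,S,S] (invalidations this op: 0; running total: 2)
Op 8: C3 read [C3 read: already in S, no change] -> [I,I,S,S] (invalidations this op: 0; running total: 2)
Op 9: C0 write [C0 write: invalidate ['C2=S', 'C3=S'] -> C0=M] -> [M,I,I,I] (invalidations this op: 2; running total: 4)
Op 10: C2 read [C2 read from I: others=['C0=M'] -> C2=S, others downsized to S] -> [S,I,S,I] (invalidations this op: 0; running total: 4)
Op 11: C1 read [C1 read from I: others=['C0=S', 'C2=S'] -> C1=S, others downsized to S] -> [S,S,S,I] (invalidations this op: 0; running total: 4)

Answer: 4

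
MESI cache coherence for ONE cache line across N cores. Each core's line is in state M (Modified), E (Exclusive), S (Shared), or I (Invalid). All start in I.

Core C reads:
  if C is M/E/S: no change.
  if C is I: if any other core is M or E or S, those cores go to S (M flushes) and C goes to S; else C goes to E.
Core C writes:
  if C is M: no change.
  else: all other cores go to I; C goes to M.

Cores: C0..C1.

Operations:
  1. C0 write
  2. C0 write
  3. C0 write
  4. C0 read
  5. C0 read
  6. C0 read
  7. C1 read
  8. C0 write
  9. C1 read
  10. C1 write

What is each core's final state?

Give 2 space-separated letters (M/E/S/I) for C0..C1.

Op 1: C0 write [C0 write: invalidate none -> C0=M] -> [M,I]
Op 2: C0 write [C0 write: already M (modified), no change] -> [M,I]
Op 3: C0 write [C0 write: already M (modified), no change] -> [M,I]
Op 4: C0 read [C0 read: already in M, no change] -> [M,I]
Op 5: C0 read [C0 read: already in M, no change] -> [M,I]
Op 6: C0 read [C0 read: already in M, no change] -> [M,I]
Op 7: C1 read [C1 read from I: others=['C0=M'] -> C1=S, others downsized to S] -> [S,S]
Op 8: C0 write [C0 write: invalidate ['C1=S'] -> C0=M] -> [M,I]
Op 9: C1 read [C1 read from I: others=['C0=M'] -> C1=S, others downsized to S] -> [S,S]
Op 10: C1 write [C1 write: invalidate ['C0=S'] -> C1=M] -> [I,M]

Answer: I M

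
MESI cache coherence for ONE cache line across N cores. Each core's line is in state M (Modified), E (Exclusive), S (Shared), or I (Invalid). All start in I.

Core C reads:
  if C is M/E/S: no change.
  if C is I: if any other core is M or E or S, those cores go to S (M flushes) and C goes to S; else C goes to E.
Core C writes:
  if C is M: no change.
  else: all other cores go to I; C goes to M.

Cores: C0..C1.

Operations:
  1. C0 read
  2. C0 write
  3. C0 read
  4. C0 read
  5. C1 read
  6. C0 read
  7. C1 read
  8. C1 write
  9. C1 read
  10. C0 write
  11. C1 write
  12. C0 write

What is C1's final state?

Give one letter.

Op 1: C0 read [C0 read from I: no other sharers -> C0=E (exclusive)] -> [E,I]
Op 2: C0 write [C0 write: invalidate none -> C0=M] -> [M,I]
Op 3: C0 read [C0 read: already in M, no change] -> [M,I]
Op 4: C0 read [C0 read: already in M, no change] -> [M,I]
Op 5: C1 read [C1 read from I: others=['C0=M'] -> C1=S, others downsized to S] -> [S,S]
Op 6: C0 read [C0 read: already in S, no change] -> [S,S]
Op 7: C1 read [C1 read: already in S, no change] -> [S,S]
Op 8: C1 write [C1 write: invalidate ['C0=S'] -> C1=M] -> [I,M]
Op 9: C1 read [C1 read: already in M, no change] -> [I,M]
Op 10: C0 write [C0 write: invalidate ['C1=M'] -> C0=M] -> [M,I]
Op 11: C1 write [C1 write: invalidate ['C0=M'] -> C1=M] -> [I,M]
Op 12: C0 write [C0 write: invalidate ['C1=M'] -> C0=M] -> [M,I]

Answer: I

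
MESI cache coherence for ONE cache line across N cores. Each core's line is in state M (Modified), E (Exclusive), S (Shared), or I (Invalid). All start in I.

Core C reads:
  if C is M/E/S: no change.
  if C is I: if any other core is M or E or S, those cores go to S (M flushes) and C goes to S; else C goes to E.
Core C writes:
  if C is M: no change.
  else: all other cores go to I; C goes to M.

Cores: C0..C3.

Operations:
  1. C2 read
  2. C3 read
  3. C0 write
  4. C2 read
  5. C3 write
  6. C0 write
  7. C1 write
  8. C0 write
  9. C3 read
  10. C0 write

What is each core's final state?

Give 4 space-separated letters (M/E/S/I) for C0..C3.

Op 1: C2 read [C2 read from I: no other sharers -> C2=E (exclusive)] -> [I,I,E,I]
Op 2: C3 read [C3 read from I: others=['C2=E'] -> C3=S, others downsized to S] -> [I,I,S,S]
Op 3: C0 write [C0 write: invalidate ['C2=S', 'C3=S'] -> C0=M] -> [M,I,I,I]
Op 4: C2 read [C2 read from I: others=['C0=M'] -> C2=S, others downsized to S] -> [S,I,S,I]
Op 5: C3 write [C3 write: invalidate ['C0=S', 'C2=S'] -> C3=M] -> [I,I,I,M]
Op 6: C0 write [C0 write: invalidate ['C3=M'] -> C0=M] -> [M,I,I,I]
Op 7: C1 write [C1 write: invalidate ['C0=M'] -> C1=M] -> [I,M,I,I]
Op 8: C0 write [C0 write: invalidate ['C1=M'] -> C0=M] -> [M,I,I,I]
Op 9: C3 read [C3 read from I: others=['C0=M'] -> C3=S, others downsized to S] -> [S,I,I,S]
Op 10: C0 write [C0 write: invalidate ['C3=S'] -> C0=M] -> [M,I,I,I]

Answer: M I I I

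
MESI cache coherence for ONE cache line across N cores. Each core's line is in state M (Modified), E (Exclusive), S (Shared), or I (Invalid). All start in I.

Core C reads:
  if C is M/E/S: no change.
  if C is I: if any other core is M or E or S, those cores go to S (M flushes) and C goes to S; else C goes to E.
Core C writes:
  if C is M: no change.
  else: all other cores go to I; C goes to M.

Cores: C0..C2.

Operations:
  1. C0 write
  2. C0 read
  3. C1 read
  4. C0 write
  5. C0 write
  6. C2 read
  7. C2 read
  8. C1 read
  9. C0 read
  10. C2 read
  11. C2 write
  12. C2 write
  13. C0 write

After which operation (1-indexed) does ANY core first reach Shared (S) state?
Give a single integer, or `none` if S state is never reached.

Op 1: C0 write [C0 write: invalidate none -> C0=M] -> [M,I,I]
Op 2: C0 read [C0 read: already in M, no change] -> [M,I,I]
Op 3: C1 read [C1 read from I: others=['C0=M'] -> C1=S, others downsized to S] -> [S,S,I]
  -> First S state at op 3; remaining ops need not be traced.

Answer: 3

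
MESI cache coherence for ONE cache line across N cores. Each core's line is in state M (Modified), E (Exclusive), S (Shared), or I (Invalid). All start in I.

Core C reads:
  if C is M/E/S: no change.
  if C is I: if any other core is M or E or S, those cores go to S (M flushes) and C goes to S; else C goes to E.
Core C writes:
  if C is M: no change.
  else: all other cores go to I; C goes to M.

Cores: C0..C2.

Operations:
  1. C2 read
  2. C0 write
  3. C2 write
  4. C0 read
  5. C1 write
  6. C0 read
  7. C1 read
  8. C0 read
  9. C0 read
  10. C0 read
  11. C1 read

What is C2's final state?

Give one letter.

Answer: I

Derivation:
Op 1: C2 read [C2 read from I: no other sharers -> C2=E (exclusive)] -> [I,I,E]
Op 2: C0 write [C0 write: invalidate ['C2=E'] -> C0=M] -> [M,I,I]
Op 3: C2 write [C2 write: invalidate ['C0=M'] -> C2=M] -> [I,I,M]
Op 4: C0 read [C0 read from I: others=['C2=M'] -> C0=S, others downsized to S] -> [S,I,S]
Op 5: C1 write [C1 write: invalidate ['C0=S', 'C2=S'] -> C1=M] -> [I,M,I]
Op 6: C0 read [C0 read from I: others=['C1=M'] -> C0=S, others downsized to S] -> [S,S,I]
Op 7: C1 read [C1 read: already in S, no change] -> [S,S,I]
Op 8: C0 read [C0 read: already in S, no change] -> [S,S,I]
Op 9: C0 read [C0 read: already in S, no change] -> [S,S,I]
Op 10: C0 read [C0 read: already in S, no change] -> [S,S,I]
Op 11: C1 read [C1 read: already in S, no change] -> [S,S,I]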